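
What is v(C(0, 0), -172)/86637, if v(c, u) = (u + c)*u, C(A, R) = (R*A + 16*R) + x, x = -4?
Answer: 30272/86637 ≈ 0.34941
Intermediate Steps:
C(A, R) = -4 + 16*R + A*R (C(A, R) = (R*A + 16*R) - 4 = (A*R + 16*R) - 4 = (16*R + A*R) - 4 = -4 + 16*R + A*R)
v(c, u) = u*(c + u) (v(c, u) = (c + u)*u = u*(c + u))
v(C(0, 0), -172)/86637 = -172*((-4 + 16*0 + 0*0) - 172)/86637 = -172*((-4 + 0 + 0) - 172)*(1/86637) = -172*(-4 - 172)*(1/86637) = -172*(-176)*(1/86637) = 30272*(1/86637) = 30272/86637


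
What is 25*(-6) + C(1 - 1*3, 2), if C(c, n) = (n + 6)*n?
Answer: -134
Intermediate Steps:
C(c, n) = n*(6 + n) (C(c, n) = (6 + n)*n = n*(6 + n))
25*(-6) + C(1 - 1*3, 2) = 25*(-6) + 2*(6 + 2) = -150 + 2*8 = -150 + 16 = -134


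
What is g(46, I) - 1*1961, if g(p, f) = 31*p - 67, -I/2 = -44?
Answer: -602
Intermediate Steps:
I = 88 (I = -2*(-44) = 88)
g(p, f) = -67 + 31*p
g(46, I) - 1*1961 = (-67 + 31*46) - 1*1961 = (-67 + 1426) - 1961 = 1359 - 1961 = -602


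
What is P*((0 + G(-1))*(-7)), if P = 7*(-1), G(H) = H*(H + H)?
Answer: 98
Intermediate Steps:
G(H) = 2*H² (G(H) = H*(2*H) = 2*H²)
P = -7
P*((0 + G(-1))*(-7)) = -7*(0 + 2*(-1)²)*(-7) = -7*(0 + 2*1)*(-7) = -7*(0 + 2)*(-7) = -14*(-7) = -7*(-14) = 98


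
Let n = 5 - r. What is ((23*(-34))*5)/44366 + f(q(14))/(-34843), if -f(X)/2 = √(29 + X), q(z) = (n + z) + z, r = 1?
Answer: -1955/22183 + 2*√61/34843 ≈ -0.087682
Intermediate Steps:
n = 4 (n = 5 - 1*1 = 5 - 1 = 4)
q(z) = 4 + 2*z (q(z) = (4 + z) + z = 4 + 2*z)
f(X) = -2*√(29 + X)
((23*(-34))*5)/44366 + f(q(14))/(-34843) = ((23*(-34))*5)/44366 - 2*√(29 + (4 + 2*14))/(-34843) = -782*5*(1/44366) - 2*√(29 + (4 + 28))*(-1/34843) = -3910*1/44366 - 2*√(29 + 32)*(-1/34843) = -1955/22183 - 2*√61*(-1/34843) = -1955/22183 + 2*√61/34843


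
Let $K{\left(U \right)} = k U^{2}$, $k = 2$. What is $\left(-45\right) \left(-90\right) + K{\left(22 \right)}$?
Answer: $5018$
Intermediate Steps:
$K{\left(U \right)} = 2 U^{2}$
$\left(-45\right) \left(-90\right) + K{\left(22 \right)} = \left(-45\right) \left(-90\right) + 2 \cdot 22^{2} = 4050 + 2 \cdot 484 = 4050 + 968 = 5018$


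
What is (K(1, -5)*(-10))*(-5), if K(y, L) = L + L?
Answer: -500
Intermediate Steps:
K(y, L) = 2*L
(K(1, -5)*(-10))*(-5) = ((2*(-5))*(-10))*(-5) = -10*(-10)*(-5) = 100*(-5) = -500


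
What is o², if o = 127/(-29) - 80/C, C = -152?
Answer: 4507129/303601 ≈ 14.846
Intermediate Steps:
o = -2123/551 (o = 127/(-29) - 80/(-152) = 127*(-1/29) - 80*(-1/152) = -127/29 + 10/19 = -2123/551 ≈ -3.8530)
o² = (-2123/551)² = 4507129/303601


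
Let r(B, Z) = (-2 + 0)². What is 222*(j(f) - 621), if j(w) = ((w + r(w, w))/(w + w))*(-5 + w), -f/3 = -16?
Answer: -530765/4 ≈ -1.3269e+5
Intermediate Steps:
f = 48 (f = -3*(-16) = 48)
r(B, Z) = 4 (r(B, Z) = (-2)² = 4)
j(w) = (-5 + w)*(4 + w)/(2*w) (j(w) = ((w + 4)/(w + w))*(-5 + w) = ((4 + w)/((2*w)))*(-5 + w) = ((4 + w)*(1/(2*w)))*(-5 + w) = ((4 + w)/(2*w))*(-5 + w) = (-5 + w)*(4 + w)/(2*w))
222*(j(f) - 621) = 222*((½)*(-20 + 48*(-1 + 48))/48 - 621) = 222*((½)*(1/48)*(-20 + 48*47) - 621) = 222*((½)*(1/48)*(-20 + 2256) - 621) = 222*((½)*(1/48)*2236 - 621) = 222*(559/24 - 621) = 222*(-14345/24) = -530765/4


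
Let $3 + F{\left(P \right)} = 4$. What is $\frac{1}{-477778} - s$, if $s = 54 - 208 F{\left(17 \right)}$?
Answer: $\frac{73577811}{477778} \approx 154.0$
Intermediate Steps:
$F{\left(P \right)} = 1$ ($F{\left(P \right)} = -3 + 4 = 1$)
$s = -154$ ($s = 54 - 208 = -154$)
$\frac{1}{-477778} - s = \frac{1}{-477778} - -154 = - \frac{1}{477778} + 154 = \frac{73577811}{477778}$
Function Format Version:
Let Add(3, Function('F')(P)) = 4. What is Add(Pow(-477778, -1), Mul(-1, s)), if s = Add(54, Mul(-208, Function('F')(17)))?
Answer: Rational(73577811, 477778) ≈ 154.00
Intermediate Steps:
Function('F')(P) = 1 (Function('F')(P) = Add(-3, 4) = 1)
s = -154 (s = Add(54, Mul(-208, 1)) = Add(54, -208) = -154)
Add(Pow(-477778, -1), Mul(-1, s)) = Add(Pow(-477778, -1), Mul(-1, -154)) = Add(Rational(-1, 477778), 154) = Rational(73577811, 477778)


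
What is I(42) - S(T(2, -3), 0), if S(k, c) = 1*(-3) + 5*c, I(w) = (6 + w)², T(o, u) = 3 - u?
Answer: 2307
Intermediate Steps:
S(k, c) = -3 + 5*c
I(42) - S(T(2, -3), 0) = (6 + 42)² - (-3 + 5*0) = 48² - (-3 + 0) = 2304 - 1*(-3) = 2304 + 3 = 2307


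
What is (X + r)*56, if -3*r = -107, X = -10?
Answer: 4312/3 ≈ 1437.3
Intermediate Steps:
r = 107/3 (r = -⅓*(-107) = 107/3 ≈ 35.667)
(X + r)*56 = (-10 + 107/3)*56 = (77/3)*56 = 4312/3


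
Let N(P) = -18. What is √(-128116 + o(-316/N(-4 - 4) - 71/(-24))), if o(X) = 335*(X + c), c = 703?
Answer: √16453606/12 ≈ 338.03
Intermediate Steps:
o(X) = 235505 + 335*X (o(X) = 335*(X + 703) = 335*(703 + X) = 235505 + 335*X)
√(-128116 + o(-316/N(-4 - 4) - 71/(-24))) = √(-128116 + (235505 + 335*(-316/(-18) - 71/(-24)))) = √(-128116 + (235505 + 335*(-316*(-1/18) - 71*(-1/24)))) = √(-128116 + (235505 + 335*(158/9 + 71/24))) = √(-128116 + (235505 + 335*(1477/72))) = √(-128116 + (235505 + 494795/72)) = √(-128116 + 17451155/72) = √(8226803/72) = √16453606/12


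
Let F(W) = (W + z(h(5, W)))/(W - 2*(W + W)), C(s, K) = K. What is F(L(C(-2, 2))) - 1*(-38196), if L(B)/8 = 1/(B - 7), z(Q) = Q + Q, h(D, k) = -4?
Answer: 38194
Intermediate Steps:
z(Q) = 2*Q
L(B) = 8/(-7 + B) (L(B) = 8/(B - 7) = 8/(-7 + B))
F(W) = -(-8 + W)/(3*W) (F(W) = (W + 2*(-4))/(W - 2*(W + W)) = (W - 8)/(W - 4*W) = (-8 + W)/(W - 4*W) = (-8 + W)/((-3*W)) = (-8 + W)*(-1/(3*W)) = -(-8 + W)/(3*W))
F(L(C(-2, 2))) - 1*(-38196) = (8 - 8/(-7 + 2))/(3*((8/(-7 + 2)))) - 1*(-38196) = (8 - 8/(-5))/(3*((8/(-5)))) + 38196 = (8 - 8*(-1)/5)/(3*((8*(-1/5)))) + 38196 = (8 - 1*(-8/5))/(3*(-8/5)) + 38196 = (1/3)*(-5/8)*(8 + 8/5) + 38196 = (1/3)*(-5/8)*(48/5) + 38196 = -2 + 38196 = 38194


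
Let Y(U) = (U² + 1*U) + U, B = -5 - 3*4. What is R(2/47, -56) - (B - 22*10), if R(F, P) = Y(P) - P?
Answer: 3317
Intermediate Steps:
B = -17 (B = -5 - 12 = -17)
Y(U) = U² + 2*U (Y(U) = (U² + U) + U = (U + U²) + U = U² + 2*U)
R(F, P) = -P + P*(2 + P) (R(F, P) = P*(2 + P) - P = -P + P*(2 + P))
R(2/47, -56) - (B - 22*10) = -56*(1 - 56) - (-17 - 22*10) = -56*(-55) - (-17 - 220) = 3080 - 1*(-237) = 3080 + 237 = 3317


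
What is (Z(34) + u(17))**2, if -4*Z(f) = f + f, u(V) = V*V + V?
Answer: 83521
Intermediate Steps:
u(V) = V + V**2 (u(V) = V**2 + V = V + V**2)
Z(f) = -f/2 (Z(f) = -(f + f)/4 = -f/2)
(Z(34) + u(17))**2 = (-1/2*34 + 17*(1 + 17))**2 = (-17 + 17*18)**2 = (-17 + 306)**2 = 289**2 = 83521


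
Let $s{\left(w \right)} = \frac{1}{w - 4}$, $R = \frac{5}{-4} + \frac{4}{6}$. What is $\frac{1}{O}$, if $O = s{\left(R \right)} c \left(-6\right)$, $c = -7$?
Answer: $- \frac{55}{504} \approx -0.10913$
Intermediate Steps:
$R = - \frac{7}{12}$ ($R = 5 \left(- \frac{1}{4}\right) + 4 \cdot \frac{1}{6} = - \frac{5}{4} + \frac{2}{3} = - \frac{7}{12} \approx -0.58333$)
$s{\left(w \right)} = \frac{1}{-4 + w}$
$O = - \frac{504}{55}$ ($O = \frac{1}{-4 - \frac{7}{12}} \left(-7\right) \left(-6\right) = \frac{1}{- \frac{55}{12}} \left(-7\right) \left(-6\right) = \left(- \frac{12}{55}\right) \left(-7\right) \left(-6\right) = \frac{84}{55} \left(-6\right) = - \frac{504}{55} \approx -9.1636$)
$\frac{1}{O} = \frac{1}{- \frac{504}{55}} = - \frac{55}{504}$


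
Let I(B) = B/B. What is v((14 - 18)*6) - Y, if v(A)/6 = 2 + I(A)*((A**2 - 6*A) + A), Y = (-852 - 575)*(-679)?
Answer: -964745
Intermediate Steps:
I(B) = 1
Y = 968933 (Y = -1427*(-679) = 968933)
v(A) = 12 - 30*A + 6*A**2 (v(A) = 6*(2 + 1*((A**2 - 6*A) + A)) = 6*(2 + 1*(A**2 - 5*A)) = 6*(2 + (A**2 - 5*A)) = 6*(2 + A**2 - 5*A) = 12 - 30*A + 6*A**2)
v((14 - 18)*6) - Y = (12 - 30*(14 - 18)*6 + 6*((14 - 18)*6)**2) - 1*968933 = (12 - (-120)*6 + 6*(-4*6)**2) - 968933 = (12 - 30*(-24) + 6*(-24)**2) - 968933 = (12 + 720 + 6*576) - 968933 = (12 + 720 + 3456) - 968933 = 4188 - 968933 = -964745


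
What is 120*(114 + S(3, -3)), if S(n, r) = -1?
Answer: 13560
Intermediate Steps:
120*(114 + S(3, -3)) = 120*(114 - 1) = 120*113 = 13560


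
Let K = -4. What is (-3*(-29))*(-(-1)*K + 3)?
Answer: -87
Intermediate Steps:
(-3*(-29))*(-(-1)*K + 3) = (-3*(-29))*(-(-1)*(-4) + 3) = 87*(-1*4 + 3) = 87*(-4 + 3) = 87*(-1) = -87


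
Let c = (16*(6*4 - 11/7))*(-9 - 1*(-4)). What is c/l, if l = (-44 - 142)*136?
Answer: 785/11067 ≈ 0.070932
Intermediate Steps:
l = -25296 (l = -186*136 = -25296)
c = -12560/7 (c = (16*(24 - 11*⅐))*(-9 + 4) = (16*(24 - 11/7))*(-5) = (16*(157/7))*(-5) = (2512/7)*(-5) = -12560/7 ≈ -1794.3)
c/l = -12560/7/(-25296) = -12560/7*(-1/25296) = 785/11067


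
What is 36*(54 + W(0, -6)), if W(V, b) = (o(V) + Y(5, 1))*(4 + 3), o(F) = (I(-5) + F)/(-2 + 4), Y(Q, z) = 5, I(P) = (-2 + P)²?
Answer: 9378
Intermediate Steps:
o(F) = 49/2 + F/2 (o(F) = ((-2 - 5)² + F)/(-2 + 4) = ((-7)² + F)/2 = (49 + F)*(½) = 49/2 + F/2)
W(V, b) = 413/2 + 7*V/2 (W(V, b) = ((49/2 + V/2) + 5)*(4 + 3) = (59/2 + V/2)*7 = 413/2 + 7*V/2)
36*(54 + W(0, -6)) = 36*(54 + (413/2 + (7/2)*0)) = 36*(54 + (413/2 + 0)) = 36*(54 + 413/2) = 36*(521/2) = 9378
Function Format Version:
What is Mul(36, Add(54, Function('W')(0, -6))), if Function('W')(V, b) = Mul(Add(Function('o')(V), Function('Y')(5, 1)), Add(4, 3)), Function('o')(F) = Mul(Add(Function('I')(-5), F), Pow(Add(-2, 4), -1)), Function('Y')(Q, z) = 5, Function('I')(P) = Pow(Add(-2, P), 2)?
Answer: 9378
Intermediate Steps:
Function('o')(F) = Add(Rational(49, 2), Mul(Rational(1, 2), F)) (Function('o')(F) = Mul(Add(Pow(Add(-2, -5), 2), F), Pow(Add(-2, 4), -1)) = Mul(Add(Pow(-7, 2), F), Pow(2, -1)) = Mul(Add(49, F), Rational(1, 2)) = Add(Rational(49, 2), Mul(Rational(1, 2), F)))
Function('W')(V, b) = Add(Rational(413, 2), Mul(Rational(7, 2), V)) (Function('W')(V, b) = Mul(Add(Add(Rational(49, 2), Mul(Rational(1, 2), V)), 5), Add(4, 3)) = Mul(Add(Rational(59, 2), Mul(Rational(1, 2), V)), 7) = Add(Rational(413, 2), Mul(Rational(7, 2), V)))
Mul(36, Add(54, Function('W')(0, -6))) = Mul(36, Add(54, Add(Rational(413, 2), Mul(Rational(7, 2), 0)))) = Mul(36, Add(54, Add(Rational(413, 2), 0))) = Mul(36, Add(54, Rational(413, 2))) = Mul(36, Rational(521, 2)) = 9378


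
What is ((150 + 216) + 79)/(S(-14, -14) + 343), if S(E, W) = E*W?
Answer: 445/539 ≈ 0.82560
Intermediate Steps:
((150 + 216) + 79)/(S(-14, -14) + 343) = ((150 + 216) + 79)/(-14*(-14) + 343) = (366 + 79)/(196 + 343) = 445/539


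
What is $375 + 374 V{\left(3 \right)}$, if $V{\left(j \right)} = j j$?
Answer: $3741$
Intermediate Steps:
$V{\left(j \right)} = j^{2}$
$375 + 374 V{\left(3 \right)} = 375 + 374 \cdot 3^{2} = 375 + 374 \cdot 9 = 375 + 3366 = 3741$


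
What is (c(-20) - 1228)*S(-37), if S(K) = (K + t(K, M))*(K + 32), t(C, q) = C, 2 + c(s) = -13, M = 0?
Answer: -459910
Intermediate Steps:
c(s) = -15 (c(s) = -2 - 13 = -15)
S(K) = 2*K*(32 + K) (S(K) = (K + K)*(K + 32) = (2*K)*(32 + K) = 2*K*(32 + K))
(c(-20) - 1228)*S(-37) = (-15 - 1228)*(2*(-37)*(32 - 37)) = -2486*(-37)*(-5) = -1243*370 = -459910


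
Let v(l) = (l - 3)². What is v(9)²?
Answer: 1296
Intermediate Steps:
v(l) = (-3 + l)²
v(9)² = ((-3 + 9)²)² = (6²)² = 36² = 1296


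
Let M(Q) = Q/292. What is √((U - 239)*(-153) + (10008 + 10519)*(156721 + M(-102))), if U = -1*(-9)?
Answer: √68574424354570/146 ≈ 56719.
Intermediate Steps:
M(Q) = Q/292 (M(Q) = Q*(1/292) = Q/292)
U = 9
√((U - 239)*(-153) + (10008 + 10519)*(156721 + M(-102))) = √((9 - 239)*(-153) + (10008 + 10519)*(156721 + (1/292)*(-102))) = √(-230*(-153) + 20527*(156721 - 51/146)) = √(35190 + 20527*(22881215/146)) = √(35190 + 469682700305/146) = √(469687838045/146) = √68574424354570/146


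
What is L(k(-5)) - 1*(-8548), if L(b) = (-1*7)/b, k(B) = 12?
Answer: 102569/12 ≈ 8547.4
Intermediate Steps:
L(b) = -7/b
L(k(-5)) - 1*(-8548) = -7/12 - 1*(-8548) = -7*1/12 + 8548 = -7/12 + 8548 = 102569/12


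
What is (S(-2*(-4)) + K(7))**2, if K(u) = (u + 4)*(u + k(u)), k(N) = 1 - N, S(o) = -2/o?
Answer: 1849/16 ≈ 115.56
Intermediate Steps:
K(u) = 4 + u (K(u) = (u + 4)*(u + (1 - u)) = (4 + u)*1 = 4 + u)
(S(-2*(-4)) + K(7))**2 = (-2/((-2*(-4))) + (4 + 7))**2 = (-2/8 + 11)**2 = (-2*1/8 + 11)**2 = (-1/4 + 11)**2 = (43/4)**2 = 1849/16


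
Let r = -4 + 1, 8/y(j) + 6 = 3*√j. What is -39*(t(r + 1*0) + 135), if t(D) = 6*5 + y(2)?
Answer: -6331 + 52*√2 ≈ -6257.5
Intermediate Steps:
y(j) = 8/(-6 + 3*√j)
r = -3
t(D) = 30 + 8/(3*(-2 + √2)) (t(D) = 6*5 + 8/(3*(-2 + √2)) = 30 + 8/(3*(-2 + √2)))
-39*(t(r + 1*0) + 135) = -39*((82/3 - 4*√2/3) + 135) = -39*(487/3 - 4*√2/3) = -6331 + 52*√2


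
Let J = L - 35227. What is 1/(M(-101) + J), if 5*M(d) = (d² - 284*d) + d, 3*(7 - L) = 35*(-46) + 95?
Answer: -5/134791 ≈ -3.7094e-5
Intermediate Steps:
L = 512 (L = 7 - (35*(-46) + 95)/3 = 7 - (-1610 + 95)/3 = 7 - ⅓*(-1515) = 7 + 505 = 512)
M(d) = -283*d/5 + d²/5 (M(d) = ((d² - 284*d) + d)/5 = (d² - 283*d)/5 = -283*d/5 + d²/5)
J = -34715 (J = 512 - 35227 = -34715)
1/(M(-101) + J) = 1/((⅕)*(-101)*(-283 - 101) - 34715) = 1/((⅕)*(-101)*(-384) - 34715) = 1/(38784/5 - 34715) = 1/(-134791/5) = -5/134791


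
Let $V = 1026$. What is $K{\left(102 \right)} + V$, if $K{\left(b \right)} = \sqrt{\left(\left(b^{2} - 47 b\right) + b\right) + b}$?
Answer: $1026 + 3 \sqrt{646} \approx 1102.3$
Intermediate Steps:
$K{\left(b \right)} = \sqrt{b^{2} - 45 b}$ ($K{\left(b \right)} = \sqrt{\left(b^{2} - 46 b\right) + b} = \sqrt{b^{2} - 45 b}$)
$K{\left(102 \right)} + V = \sqrt{102 \left(-45 + 102\right)} + 1026 = \sqrt{102 \cdot 57} + 1026 = \sqrt{5814} + 1026 = 3 \sqrt{646} + 1026 = 1026 + 3 \sqrt{646}$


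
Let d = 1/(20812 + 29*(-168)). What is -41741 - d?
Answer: -665351541/15940 ≈ -41741.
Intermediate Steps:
d = 1/15940 (d = 1/(20812 - 4872) = 1/15940 ≈ 6.2735e-5)
-41741 - d = -41741 - 1*1/15940 = -41741 - 1/15940 = -665351541/15940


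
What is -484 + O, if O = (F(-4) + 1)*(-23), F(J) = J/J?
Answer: -530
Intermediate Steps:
F(J) = 1
O = -46 (O = (1 + 1)*(-23) = 2*(-23) = -46)
-484 + O = -484 - 46 = -530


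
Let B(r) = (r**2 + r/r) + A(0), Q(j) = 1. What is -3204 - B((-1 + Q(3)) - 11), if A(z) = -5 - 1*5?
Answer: -3316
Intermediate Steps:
A(z) = -10 (A(z) = -5 - 5 = -10)
B(r) = -9 + r**2 (B(r) = (r**2 + r/r) - 10 = (r**2 + 1) - 10 = (1 + r**2) - 10 = -9 + r**2)
-3204 - B((-1 + Q(3)) - 11) = -3204 - (-9 + ((-1 + 1) - 11)**2) = -3204 - (-9 + (0 - 11)**2) = -3204 - (-9 + (-11)**2) = -3204 - (-9 + 121) = -3204 - 1*112 = -3204 - 112 = -3316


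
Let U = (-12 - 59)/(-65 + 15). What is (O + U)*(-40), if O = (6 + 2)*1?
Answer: -1884/5 ≈ -376.80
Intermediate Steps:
U = 71/50 (U = -71/(-50) = -71*(-1/50) = 71/50 ≈ 1.4200)
O = 8 (O = 8*1 = 8)
(O + U)*(-40) = (8 + 71/50)*(-40) = (471/50)*(-40) = -1884/5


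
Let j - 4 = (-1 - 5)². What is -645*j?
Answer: -25800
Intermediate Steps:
j = 40 (j = 4 + (-1 - 5)² = 4 + (-6)² = 4 + 36 = 40)
-645*j = -645*40 = -25800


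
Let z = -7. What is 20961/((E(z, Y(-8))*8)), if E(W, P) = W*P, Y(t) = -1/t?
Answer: -20961/7 ≈ -2994.4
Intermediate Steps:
E(W, P) = P*W
20961/((E(z, Y(-8))*8)) = 20961/(((-1/(-8)*(-7))*8)) = 20961/(((-1*(-1/8)*(-7))*8)) = 20961/((((1/8)*(-7))*8)) = 20961/((-7/8*8)) = 20961/(-7) = 20961*(-1/7) = -20961/7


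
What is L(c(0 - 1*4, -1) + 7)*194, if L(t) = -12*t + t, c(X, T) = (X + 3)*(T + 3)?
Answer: -10670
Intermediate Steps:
c(X, T) = (3 + T)*(3 + X) (c(X, T) = (3 + X)*(3 + T) = (3 + T)*(3 + X))
L(t) = -11*t
L(c(0 - 1*4, -1) + 7)*194 = -11*((9 + 3*(-1) + 3*(0 - 1*4) - (0 - 1*4)) + 7)*194 = -11*((9 - 3 + 3*(0 - 4) - (0 - 4)) + 7)*194 = -11*((9 - 3 + 3*(-4) - 1*(-4)) + 7)*194 = -11*((9 - 3 - 12 + 4) + 7)*194 = -11*(-2 + 7)*194 = -11*5*194 = -55*194 = -10670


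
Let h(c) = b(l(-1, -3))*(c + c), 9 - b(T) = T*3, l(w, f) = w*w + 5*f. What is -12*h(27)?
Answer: -33048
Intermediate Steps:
l(w, f) = w**2 + 5*f
b(T) = 9 - 3*T (b(T) = 9 - T*3 = 9 - 3*T)
h(c) = 102*c (h(c) = (9 - 3*((-1)**2 + 5*(-3)))*(c + c) = (9 - 3*(1 - 15))*(2*c) = (9 - 3*(-14))*(2*c) = (9 + 42)*(2*c) = 51*(2*c) = 102*c)
-12*h(27) = -1224*27 = -12*2754 = -33048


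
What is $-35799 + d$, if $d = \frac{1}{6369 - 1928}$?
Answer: $- \frac{158983358}{4441} \approx -35799.0$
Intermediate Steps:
$d = \frac{1}{4441} \approx 0.00022517$
$-35799 + d = -35799 + \frac{1}{4441} = - \frac{158983358}{4441}$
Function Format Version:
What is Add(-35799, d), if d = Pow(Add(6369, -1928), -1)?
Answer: Rational(-158983358, 4441) ≈ -35799.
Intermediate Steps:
d = Rational(1, 4441) (d = Pow(4441, -1) = Rational(1, 4441) ≈ 0.00022517)
Add(-35799, d) = Add(-35799, Rational(1, 4441)) = Rational(-158983358, 4441)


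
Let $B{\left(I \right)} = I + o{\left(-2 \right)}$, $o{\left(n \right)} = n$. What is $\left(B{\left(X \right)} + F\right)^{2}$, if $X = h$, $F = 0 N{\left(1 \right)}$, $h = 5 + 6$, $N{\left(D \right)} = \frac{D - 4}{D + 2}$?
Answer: $81$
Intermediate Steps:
$N{\left(D \right)} = \frac{-4 + D}{2 + D}$
$h = 11$
$F = 0$ ($F = 0 \frac{-4 + 1}{2 + 1} = 0 \cdot \frac{1}{3} \left(-3\right) = 0 \left(-1\right) = 0$)
$X = 11$
$B{\left(I \right)} = -2 + I$ ($B{\left(I \right)} = I - 2 = -2 + I$)
$\left(B{\left(X \right)} + F\right)^{2} = \left(\left(-2 + 11\right) + 0\right)^{2} = \left(9 + 0\right)^{2} = 9^{2} = 81$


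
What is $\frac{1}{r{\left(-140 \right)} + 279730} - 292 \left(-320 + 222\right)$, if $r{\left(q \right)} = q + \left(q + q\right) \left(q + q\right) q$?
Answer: $\frac{306088468559}{10696410} \approx 28616.0$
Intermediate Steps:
$r{\left(q \right)} = q + 4 q^{3}$ ($r{\left(q \right)} = q + 2 q 2 q q = q + 4 q^{2} q = q + 4 q^{3}$)
$\frac{1}{r{\left(-140 \right)} + 279730} - 292 \left(-320 + 222\right) = \frac{1}{\left(-140 + 4 \left(-140\right)^{3}\right) + 279730} - 292 \left(-320 + 222\right) = \frac{1}{\left(-140 + 4 \left(-2744000\right)\right) + 279730} - -28616 = \frac{1}{\left(-140 - 10976000\right) + 279730} + 28616 = \frac{1}{-10976140 + 279730} + 28616 = \frac{1}{-10696410} + 28616 = - \frac{1}{10696410} + 28616 = \frac{306088468559}{10696410}$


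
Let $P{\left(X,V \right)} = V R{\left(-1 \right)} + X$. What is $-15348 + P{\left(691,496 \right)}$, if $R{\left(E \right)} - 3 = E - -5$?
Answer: $-11185$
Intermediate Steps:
$R{\left(E \right)} = 8 + E$ ($R{\left(E \right)} = 3 + \left(E - -5\right) = 3 + \left(E + 5\right) = 3 + \left(5 + E\right) = 8 + E$)
$P{\left(X,V \right)} = X + 7 V$ ($P{\left(X,V \right)} = V \left(8 - 1\right) + X = V 7 + X = 7 V + X = X + 7 V$)
$-15348 + P{\left(691,496 \right)} = -15348 + \left(691 + 7 \cdot 496\right) = -15348 + \left(691 + 3472\right) = -15348 + 4163 = -11185$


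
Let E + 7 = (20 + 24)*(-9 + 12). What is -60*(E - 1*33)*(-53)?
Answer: 292560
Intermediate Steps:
E = 125 (E = -7 + (20 + 24)*(-9 + 12) = -7 + 44*3 = -7 + 132 = 125)
-60*(E - 1*33)*(-53) = -60*(125 - 1*33)*(-53) = -60*(125 - 33)*(-53) = -60*92*(-53) = -5520*(-53) = 292560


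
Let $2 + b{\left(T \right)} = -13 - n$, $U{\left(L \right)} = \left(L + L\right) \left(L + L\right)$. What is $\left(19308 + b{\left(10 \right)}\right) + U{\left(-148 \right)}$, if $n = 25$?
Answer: $106884$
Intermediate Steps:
$U{\left(L \right)} = 4 L^{2}$ ($U{\left(L \right)} = 2 L 2 L = 4 L^{2}$)
$b{\left(T \right)} = -40$ ($b{\left(T \right)} = -2 - 38 = -40$)
$\left(19308 + b{\left(10 \right)}\right) + U{\left(-148 \right)} = \left(19308 - 40\right) + 4 \left(-148\right)^{2} = 19268 + 4 \cdot 21904 = 19268 + 87616 = 106884$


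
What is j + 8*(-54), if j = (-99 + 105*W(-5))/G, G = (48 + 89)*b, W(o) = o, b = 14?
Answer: -414600/959 ≈ -432.33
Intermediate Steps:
G = 1918 (G = (48 + 89)*14 = 137*14 = 1918)
j = -312/959 (j = (-99 + 105*(-5))/1918 = (-99 - 525)*(1/1918) = -624*1/1918 = -312/959 ≈ -0.32534)
j + 8*(-54) = -312/959 + 8*(-54) = -312/959 - 432 = -414600/959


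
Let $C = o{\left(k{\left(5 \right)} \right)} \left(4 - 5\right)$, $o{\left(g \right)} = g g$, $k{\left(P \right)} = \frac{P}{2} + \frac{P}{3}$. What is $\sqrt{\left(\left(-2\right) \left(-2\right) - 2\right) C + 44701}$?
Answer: $\frac{\sqrt{1607986}}{6} \approx 211.34$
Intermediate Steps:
$k{\left(P \right)} = \frac{5 P}{6}$ ($k{\left(P \right)} = P \frac{1}{2} + P \frac{1}{3} = \frac{P}{2} + \frac{P}{3} = \frac{5 P}{6}$)
$o{\left(g \right)} = g^{2}$
$C = - \frac{625}{36}$ ($C = \left(\frac{5}{6} \cdot 5\right)^{2} \left(4 - 5\right) = \left(\frac{25}{6}\right)^{2} \left(-1\right) = \frac{625}{36} \left(-1\right) = - \frac{625}{36} \approx -17.361$)
$\sqrt{\left(\left(-2\right) \left(-2\right) - 2\right) C + 44701} = \sqrt{\left(\left(-2\right) \left(-2\right) - 2\right) \left(- \frac{625}{36}\right) + 44701} = \sqrt{\left(4 - 2\right) \left(- \frac{625}{36}\right) + 44701} = \sqrt{2 \left(- \frac{625}{36}\right) + 44701} = \sqrt{- \frac{625}{18} + 44701} = \sqrt{\frac{803993}{18}} = \frac{\sqrt{1607986}}{6}$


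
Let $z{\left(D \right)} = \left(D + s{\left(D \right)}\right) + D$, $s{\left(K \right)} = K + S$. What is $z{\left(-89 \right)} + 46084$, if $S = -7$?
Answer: $45810$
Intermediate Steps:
$s{\left(K \right)} = -7 + K$ ($s{\left(K \right)} = K - 7 = -7 + K$)
$z{\left(D \right)} = -7 + 3 D$ ($z{\left(D \right)} = \left(D + \left(-7 + D\right)\right) + D = \left(-7 + 2 D\right) + D = -7 + 3 D$)
$z{\left(-89 \right)} + 46084 = \left(-7 + 3 \left(-89\right)\right) + 46084 = \left(-7 - 267\right) + 46084 = -274 + 46084 = 45810$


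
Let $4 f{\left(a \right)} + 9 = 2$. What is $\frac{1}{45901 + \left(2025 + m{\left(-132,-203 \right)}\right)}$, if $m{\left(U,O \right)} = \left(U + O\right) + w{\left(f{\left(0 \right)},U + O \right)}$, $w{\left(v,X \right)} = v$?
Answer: $\frac{4}{190357} \approx 2.1013 \cdot 10^{-5}$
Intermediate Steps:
$f{\left(a \right)} = - \frac{7}{4}$ ($f{\left(a \right)} = - \frac{9}{4} + \frac{1}{4} \cdot 2 = - \frac{9}{4} + \frac{1}{2} = - \frac{7}{4}$)
$m{\left(U,O \right)} = - \frac{7}{4} + O + U$ ($m{\left(U,O \right)} = \left(U + O\right) - \frac{7}{4} = \left(O + U\right) - \frac{7}{4} = - \frac{7}{4} + O + U$)
$\frac{1}{45901 + \left(2025 + m{\left(-132,-203 \right)}\right)} = \frac{1}{45901 + \left(2025 - \frac{1347}{4}\right)} = \frac{1}{45901 + \frac{6753}{4}} = \frac{1}{\frac{190357}{4}} = \frac{4}{190357}$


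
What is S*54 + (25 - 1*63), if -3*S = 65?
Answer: -1208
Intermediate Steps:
S = -65/3 (S = -⅓*65 = -65/3 ≈ -21.667)
S*54 + (25 - 1*63) = -65/3*54 + (25 - 1*63) = -1170 + (25 - 63) = -1170 - 38 = -1208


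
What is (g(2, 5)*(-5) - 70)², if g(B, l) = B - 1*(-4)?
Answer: 10000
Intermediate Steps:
g(B, l) = 4 + B (g(B, l) = B + 4 = 4 + B)
(g(2, 5)*(-5) - 70)² = ((4 + 2)*(-5) - 70)² = (6*(-5) - 70)² = (-30 - 70)² = (-100)² = 10000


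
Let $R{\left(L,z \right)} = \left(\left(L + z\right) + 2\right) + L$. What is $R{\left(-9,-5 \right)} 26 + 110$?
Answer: $-436$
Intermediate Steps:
$R{\left(L,z \right)} = 2 + z + 2 L$ ($R{\left(L,z \right)} = \left(2 + L + z\right) + L = 2 + z + 2 L$)
$R{\left(-9,-5 \right)} 26 + 110 = \left(2 - 5 + 2 \left(-9\right)\right) 26 + 110 = \left(2 - 5 - 18\right) 26 + 110 = \left(-21\right) 26 + 110 = -546 + 110 = -436$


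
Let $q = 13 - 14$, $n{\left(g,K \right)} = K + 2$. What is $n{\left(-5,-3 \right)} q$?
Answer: $1$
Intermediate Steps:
$n{\left(g,K \right)} = 2 + K$
$q = -1$
$n{\left(-5,-3 \right)} q = \left(2 - 3\right) \left(-1\right) = \left(-1\right) \left(-1\right) = 1$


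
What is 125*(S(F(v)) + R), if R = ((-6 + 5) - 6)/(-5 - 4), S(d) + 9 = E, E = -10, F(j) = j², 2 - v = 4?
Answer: -20500/9 ≈ -2277.8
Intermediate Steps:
v = -2 (v = 2 - 1*4 = 2 - 4 = -2)
S(d) = -19 (S(d) = -9 - 10 = -19)
R = 7/9 (R = (-1 - 6)/(-9) = -⅑*(-7) = 7/9 ≈ 0.77778)
125*(S(F(v)) + R) = 125*(-19 + 7/9) = 125*(-164/9) = -20500/9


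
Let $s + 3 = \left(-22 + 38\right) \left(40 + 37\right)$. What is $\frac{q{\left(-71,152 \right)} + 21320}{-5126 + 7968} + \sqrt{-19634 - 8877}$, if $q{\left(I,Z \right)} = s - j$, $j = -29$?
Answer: $\frac{11289}{1421} + i \sqrt{28511} \approx 7.9444 + 168.85 i$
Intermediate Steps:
$s = 1229$ ($s = -3 + \left(-22 + 38\right) \left(40 + 37\right) = -3 + 16 \cdot 77 = -3 + 1232 = 1229$)
$q{\left(I,Z \right)} = 1258$ ($q{\left(I,Z \right)} = 1229 - -29 = 1229 + 29 = 1258$)
$\frac{q{\left(-71,152 \right)} + 21320}{-5126 + 7968} + \sqrt{-19634 - 8877} = \frac{1258 + 21320}{-5126 + 7968} + \sqrt{-19634 - 8877} = \frac{22578}{2842} + \sqrt{-28511} = 22578 \cdot \frac{1}{2842} + i \sqrt{28511} = \frac{11289}{1421} + i \sqrt{28511}$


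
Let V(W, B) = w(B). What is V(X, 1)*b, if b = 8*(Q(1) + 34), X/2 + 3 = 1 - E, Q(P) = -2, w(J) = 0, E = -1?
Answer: 0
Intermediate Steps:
X = -2 (X = -6 + 2*(1 - 1*(-1)) = -6 + 2*(1 + 1) = -6 + 2*2 = -6 + 4 = -2)
b = 256 (b = 8*(-2 + 34) = 8*32 = 256)
V(W, B) = 0
V(X, 1)*b = 0*256 = 0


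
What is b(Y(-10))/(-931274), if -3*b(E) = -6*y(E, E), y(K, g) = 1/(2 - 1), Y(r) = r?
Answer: -1/465637 ≈ -2.1476e-6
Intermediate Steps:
y(K, g) = 1 (y(K, g) = 1/1 = 1)
b(E) = 2 (b(E) = -(-2) = -⅓*(-6) = 2)
b(Y(-10))/(-931274) = 2/(-931274) = 2*(-1/931274) = -1/465637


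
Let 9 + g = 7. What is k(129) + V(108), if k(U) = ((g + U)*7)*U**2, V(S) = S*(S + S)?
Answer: 14817177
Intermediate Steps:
g = -2 (g = -9 + 7 = -2)
V(S) = 2*S**2 (V(S) = S*(2*S) = 2*S**2)
k(U) = U**2*(-14 + 7*U) (k(U) = ((-2 + U)*7)*U**2 = (-14 + 7*U)*U**2 = U**2*(-14 + 7*U))
k(129) + V(108) = 7*129**2*(-2 + 129) + 2*108**2 = 7*16641*127 + 2*11664 = 14793849 + 23328 = 14817177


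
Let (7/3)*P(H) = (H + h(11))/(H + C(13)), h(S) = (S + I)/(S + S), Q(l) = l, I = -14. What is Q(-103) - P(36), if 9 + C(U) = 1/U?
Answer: -5614195/54208 ≈ -103.57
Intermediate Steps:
h(S) = (-14 + S)/(2*S) (h(S) = (S - 14)/(S + S) = (-14 + S)/((2*S)) = (-14 + S)*(1/(2*S)) = (-14 + S)/(2*S))
C(U) = -9 + 1/U
P(H) = 3*(-3/22 + H)/(7*(-116/13 + H)) (P(H) = 3*((H + (½)*(-14 + 11)/11)/(H + (-9 + 1/13)))/7 = 3*((H + (½)*(1/11)*(-3))/(H + (-9 + 1/13)))/7 = 3*((H - 3/22)/(H - 116/13))/7 = 3*((-3/22 + H)/(-116/13 + H))/7 = 3*(-3/22 + H)/(7*(-116/13 + H)))
Q(-103) - P(36) = -103 - 39*(-3 + 22*36)/(154*(-116 + 13*36)) = -103 - 39*(-3 + 792)/(154*(-116 + 468)) = -103 - 39*789/(154*352) = -103 - 1*30771/54208 = -103 - 30771/54208 = -5614195/54208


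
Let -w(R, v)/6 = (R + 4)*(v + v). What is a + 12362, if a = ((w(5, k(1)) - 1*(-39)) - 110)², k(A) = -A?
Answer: 13731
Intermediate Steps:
w(R, v) = -12*v*(4 + R) (w(R, v) = -6*(R + 4)*(v + v) = -6*(4 + R)*2*v = -12*v*(4 + R))
a = 1369 (a = ((-12*(-1*1)*(4 + 5) - 1*(-39)) - 110)² = ((-12*(-1)*9 + 39) - 110)² = ((108 + 39) - 110)² = (147 - 110)² = 37² = 1369)
a + 12362 = 1369 + 12362 = 13731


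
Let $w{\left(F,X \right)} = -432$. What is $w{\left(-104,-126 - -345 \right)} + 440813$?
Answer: $440381$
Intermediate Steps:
$w{\left(-104,-126 - -345 \right)} + 440813 = -432 + 440813 = 440381$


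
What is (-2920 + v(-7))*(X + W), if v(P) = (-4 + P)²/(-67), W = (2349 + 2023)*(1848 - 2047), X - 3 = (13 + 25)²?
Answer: 170034285141/67 ≈ 2.5378e+9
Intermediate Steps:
X = 1447 (X = 3 + (13 + 25)² = 3 + 38² = 3 + 1444 = 1447)
W = -870028 (W = 4372*(-199) = -870028)
v(P) = -(-4 + P)²/67 (v(P) = (-4 + P)²*(-1/67) = -(-4 + P)²/67)
(-2920 + v(-7))*(X + W) = (-2920 - (-4 - 7)²/67)*(1447 - 870028) = (-2920 - 1/67*(-11)²)*(-868581) = (-2920 - 1/67*121)*(-868581) = (-2920 - 121/67)*(-868581) = -195761/67*(-868581) = 170034285141/67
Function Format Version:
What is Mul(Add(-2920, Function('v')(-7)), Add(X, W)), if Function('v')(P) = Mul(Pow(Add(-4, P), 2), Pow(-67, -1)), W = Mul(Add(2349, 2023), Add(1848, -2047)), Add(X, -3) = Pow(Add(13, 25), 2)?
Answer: Rational(170034285141, 67) ≈ 2.5378e+9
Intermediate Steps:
X = 1447 (X = Add(3, Pow(Add(13, 25), 2)) = Add(3, Pow(38, 2)) = Add(3, 1444) = 1447)
W = -870028 (W = Mul(4372, -199) = -870028)
Function('v')(P) = Mul(Rational(-1, 67), Pow(Add(-4, P), 2)) (Function('v')(P) = Mul(Pow(Add(-4, P), 2), Rational(-1, 67)) = Mul(Rational(-1, 67), Pow(Add(-4, P), 2)))
Mul(Add(-2920, Function('v')(-7)), Add(X, W)) = Mul(Add(-2920, Mul(Rational(-1, 67), Pow(Add(-4, -7), 2))), Add(1447, -870028)) = Mul(Add(-2920, Mul(Rational(-1, 67), Pow(-11, 2))), -868581) = Mul(Add(-2920, Mul(Rational(-1, 67), 121)), -868581) = Mul(Add(-2920, Rational(-121, 67)), -868581) = Mul(Rational(-195761, 67), -868581) = Rational(170034285141, 67)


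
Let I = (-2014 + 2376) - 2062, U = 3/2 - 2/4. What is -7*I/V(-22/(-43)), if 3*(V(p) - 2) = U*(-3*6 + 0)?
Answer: -2975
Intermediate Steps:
U = 1 (U = 3*(½) - 2*¼ = 3/2 - ½ = 1)
V(p) = -4 (V(p) = 2 + (1*(-3*6 + 0))/3 = 2 + (1*(-18 + 0))/3 = 2 + (1*(-18))/3 = 2 + (⅓)*(-18) = 2 - 6 = -4)
I = -1700 (I = 362 - 2062 = -1700)
-7*I/V(-22/(-43)) = -(-11900)/(-4) = -(-11900)*(-1)/4 = -7*425 = -2975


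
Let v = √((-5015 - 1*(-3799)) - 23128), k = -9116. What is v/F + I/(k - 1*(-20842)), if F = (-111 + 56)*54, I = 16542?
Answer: 8271/5863 - I*√6086/1485 ≈ 1.4107 - 0.052534*I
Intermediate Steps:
F = -2970 (F = -55*54 = -2970)
v = 2*I*√6086 (v = √((-5015 + 3799) - 23128) = √(-1216 - 23128) = √(-24344) = 2*I*√6086 ≈ 156.03*I)
v/F + I/(k - 1*(-20842)) = (2*I*√6086)/(-2970) + 16542/(-9116 - 1*(-20842)) = (2*I*√6086)*(-1/2970) + 16542/(-9116 + 20842) = -I*√6086/1485 + 16542/11726 = -I*√6086/1485 + 16542*(1/11726) = -I*√6086/1485 + 8271/5863 = 8271/5863 - I*√6086/1485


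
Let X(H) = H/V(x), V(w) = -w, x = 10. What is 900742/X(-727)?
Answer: 9007420/727 ≈ 12390.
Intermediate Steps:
X(H) = -H/10 (X(H) = H/((-1*10)) = H/(-10) = H*(-⅒) = -H/10)
900742/X(-727) = 900742/((-⅒*(-727))) = 900742/(727/10) = 900742*(10/727) = 9007420/727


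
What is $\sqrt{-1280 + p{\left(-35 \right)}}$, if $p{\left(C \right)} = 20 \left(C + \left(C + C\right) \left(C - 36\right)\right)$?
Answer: $2 \sqrt{24355} \approx 312.12$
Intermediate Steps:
$p{\left(C \right)} = 20 C + 40 C \left(-36 + C\right)$ ($p{\left(C \right)} = 20 \left(C + 2 C \left(-36 + C\right)\right) = 20 C + 40 C \left(-36 + C\right)$)
$\sqrt{-1280 + p{\left(-35 \right)}} = \sqrt{-1280 + 20 \left(-35\right) \left(-71 + 2 \left(-35\right)\right)} = \sqrt{-1280 + 20 \left(-35\right) \left(-71 - 70\right)} = \sqrt{-1280 + 20 \left(-35\right) \left(-141\right)} = \sqrt{-1280 + 98700} = \sqrt{97420} = 2 \sqrt{24355}$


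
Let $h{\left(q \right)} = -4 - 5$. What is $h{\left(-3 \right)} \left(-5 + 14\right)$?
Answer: $-81$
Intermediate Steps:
$h{\left(q \right)} = -9$
$h{\left(-3 \right)} \left(-5 + 14\right) = - 9 \left(-5 + 14\right) = \left(-9\right) 9 = -81$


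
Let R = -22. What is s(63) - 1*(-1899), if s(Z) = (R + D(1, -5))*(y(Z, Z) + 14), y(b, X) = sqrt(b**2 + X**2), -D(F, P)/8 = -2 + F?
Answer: 1703 - 882*sqrt(2) ≈ 455.66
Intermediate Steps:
D(F, P) = 16 - 8*F (D(F, P) = -8*(-2 + F) = 16 - 8*F)
y(b, X) = sqrt(X**2 + b**2)
s(Z) = -196 - 14*sqrt(2)*sqrt(Z**2) (s(Z) = (-22 + (16 - 8*1))*(sqrt(Z**2 + Z**2) + 14) = (-22 + (16 - 8))*(sqrt(2*Z**2) + 14) = (-22 + 8)*(sqrt(2)*sqrt(Z**2) + 14) = -14*(14 + sqrt(2)*sqrt(Z**2)) = -196 - 14*sqrt(2)*sqrt(Z**2))
s(63) - 1*(-1899) = (-196 - 14*sqrt(2)*sqrt(63**2)) - 1*(-1899) = (-196 - 14*sqrt(2)*sqrt(3969)) + 1899 = (-196 - 14*sqrt(2)*63) + 1899 = (-196 - 882*sqrt(2)) + 1899 = 1703 - 882*sqrt(2)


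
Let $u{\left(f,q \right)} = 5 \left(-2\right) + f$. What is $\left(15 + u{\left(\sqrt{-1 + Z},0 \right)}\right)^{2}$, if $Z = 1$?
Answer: $25$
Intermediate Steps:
$u{\left(f,q \right)} = -10 + f$
$\left(15 + u{\left(\sqrt{-1 + Z},0 \right)}\right)^{2} = \left(15 - \left(10 - \sqrt{-1 + 1}\right)\right)^{2} = \left(15 - \left(10 - \sqrt{0}\right)\right)^{2} = \left(15 + \left(-10 + 0\right)\right)^{2} = \left(15 - 10\right)^{2} = 5^{2} = 25$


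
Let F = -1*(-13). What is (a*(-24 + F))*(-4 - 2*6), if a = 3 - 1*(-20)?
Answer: 4048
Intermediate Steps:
a = 23 (a = 3 + 20 = 23)
F = 13
(a*(-24 + F))*(-4 - 2*6) = (23*(-24 + 13))*(-4 - 2*6) = (23*(-11))*(-4 - 1*12) = -253*(-4 - 12) = -253*(-16) = 4048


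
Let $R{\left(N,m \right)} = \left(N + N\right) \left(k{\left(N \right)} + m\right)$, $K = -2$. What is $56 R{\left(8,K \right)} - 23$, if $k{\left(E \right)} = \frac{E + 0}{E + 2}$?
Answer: $- \frac{5491}{5} \approx -1098.2$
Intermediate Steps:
$k{\left(E \right)} = \frac{E}{2 + E}$
$R{\left(N,m \right)} = 2 N \left(m + \frac{N}{2 + N}\right)$ ($R{\left(N,m \right)} = \left(N + N\right) \left(\frac{N}{2 + N} + m\right) = 2 N \left(m + \frac{N}{2 + N}\right)$)
$56 R{\left(8,K \right)} - 23 = 56 \cdot 2 \cdot 8 \frac{1}{2 + 8} \left(8 - 2 \left(2 + 8\right)\right) - 23 = 56 \cdot 2 \cdot 8 \cdot \frac{1}{10} \left(8 - 20\right) - 23 = 56 \cdot 2 \cdot 8 \cdot \frac{1}{10} \left(-12\right) - 23 = 56 \left(- \frac{96}{5}\right) - 23 = - \frac{5376}{5} - 23 = - \frac{5491}{5}$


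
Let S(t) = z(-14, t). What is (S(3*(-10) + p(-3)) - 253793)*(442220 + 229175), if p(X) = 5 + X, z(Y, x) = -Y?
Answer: -170385951705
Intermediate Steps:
S(t) = 14 (S(t) = -1*(-14) = 14)
(S(3*(-10) + p(-3)) - 253793)*(442220 + 229175) = (14 - 253793)*(442220 + 229175) = -253779*671395 = -170385951705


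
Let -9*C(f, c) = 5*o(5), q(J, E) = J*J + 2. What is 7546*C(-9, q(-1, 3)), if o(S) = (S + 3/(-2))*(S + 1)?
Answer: -264110/3 ≈ -88037.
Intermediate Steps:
o(S) = (1 + S)*(-3/2 + S) (o(S) = (S + 3*(-1/2))*(1 + S) = (S - 3/2)*(1 + S) = (-3/2 + S)*(1 + S) = (1 + S)*(-3/2 + S))
q(J, E) = 2 + J**2 (q(J, E) = J**2 + 2 = 2 + J**2)
C(f, c) = -35/3 (C(f, c) = -5*(-3/2 + 5**2 - 1/2*5)/9 = -5*(-3/2 + 25 - 5/2)/9 = -5*21/9 = -1/9*105 = -35/3)
7546*C(-9, q(-1, 3)) = 7546*(-35/3) = -264110/3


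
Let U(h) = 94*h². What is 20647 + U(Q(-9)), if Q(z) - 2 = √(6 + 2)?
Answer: 21775 + 752*√2 ≈ 22839.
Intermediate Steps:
Q(z) = 2 + 2*√2 (Q(z) = 2 + √(6 + 2) = 2 + √8 = 2 + 2*√2)
20647 + U(Q(-9)) = 20647 + 94*(2 + 2*√2)²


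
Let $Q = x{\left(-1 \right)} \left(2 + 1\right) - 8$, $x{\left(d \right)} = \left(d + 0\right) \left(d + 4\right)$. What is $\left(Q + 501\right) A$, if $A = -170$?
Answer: $-82280$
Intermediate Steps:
$x{\left(d \right)} = d \left(4 + d\right)$
$Q = -17$ ($Q = - (4 - 1) \left(2 + 1\right) - 8 = \left(-1\right) 3 \cdot 3 - 8 = \left(-3\right) 3 - 8 = -9 - 8 = -17$)
$\left(Q + 501\right) A = \left(-17 + 501\right) \left(-170\right) = 484 \left(-170\right) = -82280$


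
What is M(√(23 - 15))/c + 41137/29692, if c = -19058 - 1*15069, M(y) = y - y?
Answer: 41137/29692 ≈ 1.3855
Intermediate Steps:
M(y) = 0
c = -34127 (c = -19058 - 15069 = -34127)
M(√(23 - 15))/c + 41137/29692 = 0/(-34127) + 41137/29692 = 0*(-1/34127) + 41137*(1/29692) = 0 + 41137/29692 = 41137/29692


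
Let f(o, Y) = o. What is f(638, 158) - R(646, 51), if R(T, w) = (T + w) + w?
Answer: -110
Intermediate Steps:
R(T, w) = T + 2*w
f(638, 158) - R(646, 51) = 638 - (646 + 2*51) = 638 - (646 + 102) = 638 - 1*748 = 638 - 748 = -110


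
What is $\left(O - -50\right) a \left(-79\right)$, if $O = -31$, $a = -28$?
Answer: $42028$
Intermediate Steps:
$\left(O - -50\right) a \left(-79\right) = \left(-31 - -50\right) \left(-28\right) \left(-79\right) = \left(-31 + 50\right) \left(-28\right) \left(-79\right) = 19 \left(-28\right) \left(-79\right) = \left(-532\right) \left(-79\right) = 42028$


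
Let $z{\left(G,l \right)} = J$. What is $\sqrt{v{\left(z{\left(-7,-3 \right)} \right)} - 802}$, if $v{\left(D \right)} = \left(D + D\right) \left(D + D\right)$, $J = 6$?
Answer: $i \sqrt{658} \approx 25.652 i$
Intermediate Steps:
$z{\left(G,l \right)} = 6$
$v{\left(D \right)} = 4 D^{2}$ ($v{\left(D \right)} = 2 D 2 D = 4 D^{2}$)
$\sqrt{v{\left(z{\left(-7,-3 \right)} \right)} - 802} = \sqrt{4 \cdot 6^{2} - 802} = \sqrt{4 \cdot 36 - 802} = \sqrt{144 - 802} = \sqrt{-658} = i \sqrt{658}$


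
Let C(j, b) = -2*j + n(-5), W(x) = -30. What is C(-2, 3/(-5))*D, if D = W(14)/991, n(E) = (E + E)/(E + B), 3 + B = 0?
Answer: -315/1982 ≈ -0.15893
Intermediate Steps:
B = -3 (B = -3 + 0 = -3)
n(E) = 2*E/(-3 + E) (n(E) = (E + E)/(E - 3) = (2*E)/(-3 + E) = 2*E/(-3 + E))
D = -30/991 ≈ -0.030272
C(j, b) = 5/4 - 2*j (C(j, b) = -2*j + 2*(-5)/(-3 - 5) = -2*j + 2*(-5)/(-8) = -2*j + 2*(-5)*(-⅛) = -2*j + 5/4 = 5/4 - 2*j)
C(-2, 3/(-5))*D = (5/4 - 2*(-2))*(-30/991) = (5/4 + 4)*(-30/991) = (21/4)*(-30/991) = -315/1982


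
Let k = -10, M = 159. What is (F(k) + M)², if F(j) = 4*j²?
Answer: 312481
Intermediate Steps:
(F(k) + M)² = (4*(-10)² + 159)² = (4*100 + 159)² = (400 + 159)² = 559² = 312481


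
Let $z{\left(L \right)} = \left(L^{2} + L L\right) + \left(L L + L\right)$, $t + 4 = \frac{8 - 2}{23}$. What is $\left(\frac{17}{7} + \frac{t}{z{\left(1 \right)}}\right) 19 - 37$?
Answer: $- \frac{2775}{322} \approx -8.618$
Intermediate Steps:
$t = - \frac{86}{23}$ ($t = -4 + \frac{8 - 2}{23} = -4 + \left(8 - 2\right) \frac{1}{23} = -4 + 6 \cdot \frac{1}{23} = -4 + \frac{6}{23} = - \frac{86}{23} \approx -3.7391$)
$z{\left(L \right)} = L + 3 L^{2}$ ($z{\left(L \right)} = \left(L^{2} + L^{2}\right) + \left(L^{2} + L\right) = 2 L^{2} + \left(L + L^{2}\right) = L + 3 L^{2}$)
$\left(\frac{17}{7} + \frac{t}{z{\left(1 \right)}}\right) 19 - 37 = \left(\frac{17}{7} - \frac{86}{23 \cdot 1 \left(1 + 3 \cdot 1\right)}\right) 19 - 37 = \left(17 \cdot \frac{1}{7} - \frac{86}{23 \cdot 1 \left(1 + 3\right)}\right) 19 - 37 = \left(\frac{17}{7} - \frac{86}{23 \cdot 1 \cdot 4}\right) 19 - 37 = \left(\frac{17}{7} - \frac{86}{23 \cdot 4}\right) 19 - 37 = \left(\frac{17}{7} - \frac{43}{46}\right) 19 - 37 = \frac{481}{322} \cdot 19 - 37 = \frac{9139}{322} - 37 = - \frac{2775}{322}$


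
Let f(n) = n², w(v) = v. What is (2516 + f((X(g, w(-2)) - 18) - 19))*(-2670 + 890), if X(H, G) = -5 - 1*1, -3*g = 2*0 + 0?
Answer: -7769700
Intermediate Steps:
g = 0 (g = -(2*0 + 0)/3 = -(0 + 0)/3 = -⅓*0 = 0)
X(H, G) = -6 (X(H, G) = -5 - 1 = -6)
(2516 + f((X(g, w(-2)) - 18) - 19))*(-2670 + 890) = (2516 + ((-6 - 18) - 19)²)*(-2670 + 890) = (2516 + (-24 - 19)²)*(-1780) = (2516 + (-43)²)*(-1780) = (2516 + 1849)*(-1780) = 4365*(-1780) = -7769700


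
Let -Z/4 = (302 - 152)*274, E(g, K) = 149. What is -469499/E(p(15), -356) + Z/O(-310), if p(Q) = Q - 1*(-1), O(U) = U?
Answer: -81241/31 ≈ -2620.7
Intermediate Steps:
p(Q) = 1 + Q (p(Q) = Q + 1 = 1 + Q)
Z = -164400 (Z = -4*(302 - 152)*274 = -600*274 = -4*41100 = -164400)
-469499/E(p(15), -356) + Z/O(-310) = -469499/149 - 164400/(-310) = -469499*1/149 - 164400*(-1/310) = -3151 + 16440/31 = -81241/31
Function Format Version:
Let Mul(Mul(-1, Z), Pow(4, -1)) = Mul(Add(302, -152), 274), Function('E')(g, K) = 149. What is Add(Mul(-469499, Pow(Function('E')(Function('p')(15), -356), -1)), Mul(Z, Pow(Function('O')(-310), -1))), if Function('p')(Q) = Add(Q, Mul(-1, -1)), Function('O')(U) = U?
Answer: Rational(-81241, 31) ≈ -2620.7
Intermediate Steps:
Function('p')(Q) = Add(1, Q) (Function('p')(Q) = Add(Q, 1) = Add(1, Q))
Z = -164400 (Z = Mul(-4, Mul(Add(302, -152), 274)) = Mul(-4, Mul(150, 274)) = Mul(-4, 41100) = -164400)
Add(Mul(-469499, Pow(Function('E')(Function('p')(15), -356), -1)), Mul(Z, Pow(Function('O')(-310), -1))) = Add(Mul(-469499, Pow(149, -1)), Mul(-164400, Pow(-310, -1))) = Add(Mul(-469499, Rational(1, 149)), Mul(-164400, Rational(-1, 310))) = Add(-3151, Rational(16440, 31)) = Rational(-81241, 31)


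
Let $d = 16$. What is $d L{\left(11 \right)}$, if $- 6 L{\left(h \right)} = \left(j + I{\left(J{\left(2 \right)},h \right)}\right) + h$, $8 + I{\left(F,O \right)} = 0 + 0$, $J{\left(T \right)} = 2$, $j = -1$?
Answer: $- \frac{16}{3} \approx -5.3333$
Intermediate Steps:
$I{\left(F,O \right)} = -8$ ($I{\left(F,O \right)} = -8 + \left(0 + 0\right) = -8 + 0 = -8$)
$L{\left(h \right)} = \frac{3}{2} - \frac{h}{6}$ ($L{\left(h \right)} = - \frac{\left(-1 - 8\right) + h}{6} = - \frac{-9 + h}{6} = \frac{3}{2} - \frac{h}{6}$)
$d L{\left(11 \right)} = 16 \left(\frac{3}{2} - \frac{11}{6}\right) = 16 \left(- \frac{1}{3}\right) = - \frac{16}{3}$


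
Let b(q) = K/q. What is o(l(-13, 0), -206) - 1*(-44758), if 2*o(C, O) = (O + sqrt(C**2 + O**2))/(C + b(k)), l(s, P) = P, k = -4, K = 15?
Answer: 44758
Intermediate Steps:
b(q) = 15/q
o(C, O) = (O + sqrt(C**2 + O**2))/(2*(-15/4 + C)) (o(C, O) = ((O + sqrt(C**2 + O**2))/(C + 15/(-4)))/2 = ((O + sqrt(C**2 + O**2))/(C + 15*(-1/4)))/2 = ((O + sqrt(C**2 + O**2))/(C - 15/4))/2 = ((O + sqrt(C**2 + O**2))/(-15/4 + C))/2 = (O + sqrt(C**2 + O**2))/(2*(-15/4 + C)))
o(l(-13, 0), -206) - 1*(-44758) = 2*(-206 + sqrt(0**2 + (-206)**2))/(-15 + 4*0) - 1*(-44758) = 2*(-206 + sqrt(0 + 42436))/(-15 + 0) + 44758 = 2*(-206 + sqrt(42436))/(-15) + 44758 = 2*(-1/15)*(-206 + 206) + 44758 = 2*(-1/15)*0 + 44758 = 0 + 44758 = 44758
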